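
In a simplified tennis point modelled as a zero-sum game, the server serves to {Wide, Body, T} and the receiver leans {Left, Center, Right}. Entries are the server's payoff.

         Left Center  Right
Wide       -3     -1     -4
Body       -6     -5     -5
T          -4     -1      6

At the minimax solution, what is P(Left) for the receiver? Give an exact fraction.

Row minima: Wide → -4, Body → -6, T → -4; maximin = -4.
Column maxima: Left → -3, Center → -1, Right → 6; minimax = -3.
-4 ≠ -3, so there is no saddle point; optimal play is mixed.
Body is strictly dominated by Wide, so the server never plays it.
Center is strictly dominated by Left (it gives the server strictly more in every row), so the receiver never plays it.
On the remaining 2×2 (Wide, T vs Left, Right):
Let the server play Wide with probability p. Expected payoff against Left: (-3)p + (-4)(1−p) = p − 4; against Right: (-4)p + 6(1−p) = −10p + 6.
Setting these equal: p − 4 = −10p + 6 ⇒ 11p = 10 ⇒ p = 10/11, and the value is (1)·(10/11) − 4 = -34/11.
For the receiver: with q = P(Left), equating Wide's and T's payoffs gives q − 4 = −10q + 6 ⇒ q = 10/11.

10/11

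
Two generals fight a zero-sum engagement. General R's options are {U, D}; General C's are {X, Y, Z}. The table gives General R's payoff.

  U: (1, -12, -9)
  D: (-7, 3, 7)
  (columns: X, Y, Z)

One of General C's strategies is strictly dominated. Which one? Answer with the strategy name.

Y holds General R's payoff strictly below Z in every row: -12 < -9, 3 < 7.
So Z is strictly dominated for General C.

Z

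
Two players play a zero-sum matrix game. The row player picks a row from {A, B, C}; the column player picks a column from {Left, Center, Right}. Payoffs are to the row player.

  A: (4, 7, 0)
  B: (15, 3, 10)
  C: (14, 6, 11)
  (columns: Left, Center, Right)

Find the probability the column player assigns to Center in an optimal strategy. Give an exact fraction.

Row minima: A → 0, B → 3, C → 6; maximin = 6.
Column maxima: Left → 15, Center → 7, Right → 11; minimax = 7.
6 ≠ 7, so there is no saddle point; optimal play is mixed.
Left is strictly dominated by Right (it gives the row player strictly more in every row), so the column player never plays it.
With Left eliminated, B is strictly dominated by C (C gives the row player strictly more in every remaining column), so the row player never plays it.
On the remaining 2×2 (A, C vs Center, Right):
Let the row player play A with probability p. Expected payoff against Center: 7p + 6(1−p) = p + 6; against Right: 0p + 11(1−p) = −11p + 11.
Setting these equal: p + 6 = −11p + 11 ⇒ 12p = 5 ⇒ p = 5/12, and the value is (1)·(5/12) + 6 = 77/12.
For the column player: with q = P(Center), equating A's and C's payoffs gives 7q = −5q + 11 ⇒ q = 11/12.

11/12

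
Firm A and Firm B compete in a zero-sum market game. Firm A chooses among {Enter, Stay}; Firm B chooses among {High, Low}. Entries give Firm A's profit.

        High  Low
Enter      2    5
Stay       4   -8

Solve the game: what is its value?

Row minima: Enter → 2, Stay → -8; maximin = 2.
Column maxima: High → 4, Low → 5; minimax = 4.
2 ≠ 4, so there is no saddle point; optimal play is mixed.
Let Firm A play Enter with probability p. Expected payoff against High: 2p + 4(1−p) = −2p + 4; against Low: 5p + (-8)(1−p) = 13p − 8.
Setting these equal: −2p + 4 = 13p − 8 ⇒ −15p = -12 ⇒ p = 4/5, and the value is (-2)·(4/5) + 4 = 12/5.
For Firm B: with q = P(High), equating Enter's and Stay's payoffs gives −3q + 5 = 12q − 8 ⇒ q = 13/15.

12/5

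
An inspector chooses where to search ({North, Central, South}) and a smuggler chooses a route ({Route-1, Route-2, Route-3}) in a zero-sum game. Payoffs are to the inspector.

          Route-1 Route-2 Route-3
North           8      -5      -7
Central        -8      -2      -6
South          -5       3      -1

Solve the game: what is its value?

-43/19

Row minima: North → -7, Central → -8, South → -5; maximin = -5.
Column maxima: Route-1 → 8, Route-2 → 3, Route-3 → -1; minimax = -1.
-5 ≠ -1, so there is no saddle point; optimal play is mixed.
Central is strictly dominated by South, so the inspector never plays it.
Route-2 is strictly dominated by Route-3 (it gives the inspector strictly more in every row), so the smuggler never plays it.
On the remaining 2×2 (North, South vs Route-1, Route-3):
Let the inspector play North with probability p. Expected payoff against Route-1: 8p + (-5)(1−p) = 13p − 5; against Route-3: (-7)p + (-1)(1−p) = −6p − 1.
Setting these equal: 13p − 5 = −6p − 1 ⇒ 19p = 4 ⇒ p = 4/19, and the value is (13)·(4/19) − 5 = -43/19.
For the smuggler: with q = P(Route-1), equating North's and South's payoffs gives 15q − 7 = −4q − 1 ⇒ q = 6/19.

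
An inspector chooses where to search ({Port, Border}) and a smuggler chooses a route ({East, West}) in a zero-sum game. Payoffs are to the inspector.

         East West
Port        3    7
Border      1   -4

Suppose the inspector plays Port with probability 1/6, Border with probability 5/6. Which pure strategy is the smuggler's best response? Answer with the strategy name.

West

If the smuggler plays East, the inspector's expected payoff is (1/6)·3 + (5/6)·1 = 4/3.
If the smuggler plays West, the inspector's expected payoff is (1/6)·7 + (5/6)·(-4) = -13/6.
The smuggler minimizes the inspector's payoff; the smallest is -13/6, so the best response is West.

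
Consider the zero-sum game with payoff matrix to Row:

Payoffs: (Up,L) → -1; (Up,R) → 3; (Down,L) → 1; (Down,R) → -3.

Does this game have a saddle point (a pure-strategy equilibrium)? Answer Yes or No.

Row minima: Up → -1, Down → -3; maximin = -1.
Column maxima: L → 1, R → 3; minimax = 1.
-1 ≠ 1, so no pure-strategy equilibrium exists.

No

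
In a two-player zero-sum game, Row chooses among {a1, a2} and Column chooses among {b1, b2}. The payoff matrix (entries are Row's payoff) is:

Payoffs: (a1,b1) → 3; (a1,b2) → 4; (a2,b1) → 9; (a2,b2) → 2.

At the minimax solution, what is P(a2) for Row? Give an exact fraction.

1/8

Row minima: a1 → 3, a2 → 2; maximin = 3.
Column maxima: b1 → 9, b2 → 4; minimax = 4.
3 ≠ 4, so there is no saddle point; optimal play is mixed.
Let Row play a1 with probability p. Expected payoff against b1: 3p + 9(1−p) = −6p + 9; against b2: 4p + 2(1−p) = 2p + 2.
Setting these equal: −6p + 9 = 2p + 2 ⇒ −8p = -7 ⇒ p = 7/8, and the value is (-6)·(7/8) + 9 = 15/4.
For Column: with q = P(b1), equating a1's and a2's payoffs gives −q + 4 = 7q + 2 ⇒ q = 1/4.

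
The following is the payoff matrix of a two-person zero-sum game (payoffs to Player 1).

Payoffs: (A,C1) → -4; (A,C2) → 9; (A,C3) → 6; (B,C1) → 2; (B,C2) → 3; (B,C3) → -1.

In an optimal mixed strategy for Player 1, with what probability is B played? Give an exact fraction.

Row minima: A → -4, B → -1; maximin = -1.
Column maxima: C1 → 2, C2 → 9, C3 → 6; minimax = 2.
-1 ≠ 2, so there is no saddle point; optimal play is mixed.
C2 is strictly dominated by C1 (it gives Player 1 strictly more in every row), so Player 2 never plays it.
On the remaining 2×2 (A, B vs C1, C3):
Let Player 1 play A with probability p. Expected payoff against C1: (-4)p + 2(1−p) = −6p + 2; against C3: 6p + (-1)(1−p) = 7p − 1.
Setting these equal: −6p + 2 = 7p − 1 ⇒ −13p = -3 ⇒ p = 3/13, and the value is (-6)·(3/13) + 2 = 8/13.
For Player 2: with q = P(C1), equating A's and B's payoffs gives −10q + 6 = 3q − 1 ⇒ q = 7/13.

10/13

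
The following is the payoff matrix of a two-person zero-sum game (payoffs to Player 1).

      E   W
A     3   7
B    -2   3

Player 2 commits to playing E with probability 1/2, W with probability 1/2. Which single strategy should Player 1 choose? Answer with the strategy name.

A

Expected payoff of A: (1/2)·3 + (1/2)·7 = 5.
Expected payoff of B: (1/2)·(-2) + (1/2)·3 = 1/2.
The largest is 5, so Player 1's best response is A.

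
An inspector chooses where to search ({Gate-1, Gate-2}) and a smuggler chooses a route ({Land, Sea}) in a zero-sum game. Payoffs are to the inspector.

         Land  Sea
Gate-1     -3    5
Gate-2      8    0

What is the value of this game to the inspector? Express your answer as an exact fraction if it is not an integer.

5/2

Row minima: Gate-1 → -3, Gate-2 → 0; maximin = 0.
Column maxima: Land → 8, Sea → 5; minimax = 5.
0 ≠ 5, so there is no saddle point; optimal play is mixed.
Let the inspector play Gate-1 with probability p. Expected payoff against Land: (-3)p + 8(1−p) = −11p + 8; against Sea: 5p + 0(1−p) = 5p.
Setting these equal: −11p + 8 = 5p ⇒ −16p = -8 ⇒ p = 1/2, and the value is (-11)·(1/2) + 8 = 5/2.
For the smuggler: with q = P(Land), equating Gate-1's and Gate-2's payoffs gives −8q + 5 = 8q ⇒ q = 5/16.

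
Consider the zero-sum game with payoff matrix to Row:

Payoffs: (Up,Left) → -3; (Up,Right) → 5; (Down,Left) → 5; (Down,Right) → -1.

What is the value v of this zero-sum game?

Row minima: Up → -3, Down → -1; maximin = -1.
Column maxima: Left → 5, Right → 5; minimax = 5.
-1 ≠ 5, so there is no saddle point; optimal play is mixed.
Let Row play Up with probability p. Expected payoff against Left: (-3)p + 5(1−p) = −8p + 5; against Right: 5p + (-1)(1−p) = 6p − 1.
Setting these equal: −8p + 5 = 6p − 1 ⇒ −14p = -6 ⇒ p = 3/7, and the value is (-8)·(3/7) + 5 = 11/7.
For Column: with q = P(Left), equating Up's and Down's payoffs gives −8q + 5 = 6q − 1 ⇒ q = 3/7.

11/7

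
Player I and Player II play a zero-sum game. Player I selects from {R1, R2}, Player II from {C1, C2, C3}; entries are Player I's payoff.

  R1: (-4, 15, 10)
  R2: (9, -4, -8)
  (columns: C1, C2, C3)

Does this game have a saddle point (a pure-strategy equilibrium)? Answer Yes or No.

Row minima: R1 → -4, R2 → -8; maximin = -4.
Column maxima: C1 → 9, C2 → 15, C3 → 10; minimax = 9.
-4 ≠ 9, so no pure-strategy equilibrium exists.

No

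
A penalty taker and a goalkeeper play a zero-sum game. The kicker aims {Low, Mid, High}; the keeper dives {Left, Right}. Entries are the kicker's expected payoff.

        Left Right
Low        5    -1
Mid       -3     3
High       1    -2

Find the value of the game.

1

Row minima: Low → -1, Mid → -3, High → -2; maximin = -1.
Column maxima: Left → 5, Right → 3; minimax = 3.
-1 ≠ 3, so there is no saddle point; optimal play is mixed.
High is strictly dominated by Low, so the kicker never plays it.
On the remaining 2×2 (Low, Mid vs Left, Right):
Let the kicker play Low with probability p. Expected payoff against Left: 5p + (-3)(1−p) = 8p − 3; against Right: (-1)p + 3(1−p) = −4p + 3.
Setting these equal: 8p − 3 = −4p + 3 ⇒ 12p = 6 ⇒ p = 1/2, and the value is (8)·(1/2) − 3 = 1.
For the keeper: with q = P(Left), equating Low's and Mid's payoffs gives 6q − 1 = −6q + 3 ⇒ q = 1/3.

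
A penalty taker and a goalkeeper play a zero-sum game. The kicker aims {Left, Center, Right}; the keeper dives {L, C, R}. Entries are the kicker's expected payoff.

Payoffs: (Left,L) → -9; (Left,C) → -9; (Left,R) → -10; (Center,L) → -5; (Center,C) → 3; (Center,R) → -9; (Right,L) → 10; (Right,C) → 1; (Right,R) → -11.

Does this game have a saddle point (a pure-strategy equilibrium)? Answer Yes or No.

Yes

Row minima: Left → -10, Center → -9, Right → -11; maximin = -9.
Column maxima: L → 10, C → 3, R → -9; minimax = -9.
maximin = minimax = -9, so a saddle point exists.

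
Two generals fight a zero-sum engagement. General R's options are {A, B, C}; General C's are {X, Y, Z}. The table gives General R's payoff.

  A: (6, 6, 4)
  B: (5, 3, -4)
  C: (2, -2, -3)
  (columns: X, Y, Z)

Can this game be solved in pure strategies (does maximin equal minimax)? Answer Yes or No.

Row minima: A → 4, B → -4, C → -3; maximin = 4.
Column maxima: X → 6, Y → 6, Z → 4; minimax = 4.
maximin = minimax = 4, so a saddle point exists.

Yes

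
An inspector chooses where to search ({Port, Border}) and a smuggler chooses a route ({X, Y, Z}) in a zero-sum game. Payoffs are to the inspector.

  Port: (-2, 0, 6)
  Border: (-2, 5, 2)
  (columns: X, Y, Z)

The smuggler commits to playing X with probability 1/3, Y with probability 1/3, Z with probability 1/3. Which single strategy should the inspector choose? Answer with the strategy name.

Border

Expected payoff of Port: (1/3)·(-2) + (1/3)·0 + (1/3)·6 = 4/3.
Expected payoff of Border: (1/3)·(-2) + (1/3)·5 + (1/3)·2 = 5/3.
The largest is 5/3, so the inspector's best response is Border.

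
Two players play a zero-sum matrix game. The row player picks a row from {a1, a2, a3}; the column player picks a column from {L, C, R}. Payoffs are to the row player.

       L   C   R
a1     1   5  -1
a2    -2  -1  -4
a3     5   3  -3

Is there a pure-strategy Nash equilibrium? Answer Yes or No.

Row minima: a1 → -1, a2 → -4, a3 → -3; maximin = -1.
Column maxima: L → 5, C → 5, R → -1; minimax = -1.
maximin = minimax = -1, so a saddle point exists.

Yes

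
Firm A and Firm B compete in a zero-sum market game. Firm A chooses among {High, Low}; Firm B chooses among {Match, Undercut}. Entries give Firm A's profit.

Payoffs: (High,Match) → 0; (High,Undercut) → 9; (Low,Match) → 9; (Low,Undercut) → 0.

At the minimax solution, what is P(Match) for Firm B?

Row minima: High → 0, Low → 0; maximin = 0.
Column maxima: Match → 9, Undercut → 9; minimax = 9.
0 ≠ 9, so there is no saddle point; optimal play is mixed.
Let Firm A play High with probability p. Expected payoff against Match: 0p + 9(1−p) = −9p + 9; against Undercut: 9p + 0(1−p) = 9p.
Setting these equal: −9p + 9 = 9p ⇒ −18p = -9 ⇒ p = 1/2, and the value is (-9)·(1/2) + 9 = 9/2.
For Firm B: with q = P(Match), equating High's and Low's payoffs gives −9q + 9 = 9q ⇒ q = 1/2.

1/2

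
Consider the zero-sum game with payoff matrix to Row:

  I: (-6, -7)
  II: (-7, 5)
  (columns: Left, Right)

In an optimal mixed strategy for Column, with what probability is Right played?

Row minima: I → -7, II → -7; maximin = -7.
Column maxima: Left → -6, Right → 5; minimax = -6.
-7 ≠ -6, so there is no saddle point; optimal play is mixed.
Let Row play I with probability p. Expected payoff against Left: (-6)p + (-7)(1−p) = p − 7; against Right: (-7)p + 5(1−p) = −12p + 5.
Setting these equal: p − 7 = −12p + 5 ⇒ 13p = 12 ⇒ p = 12/13, and the value is (1)·(12/13) − 7 = -79/13.
For Column: with q = P(Left), equating I's and II's payoffs gives q − 7 = −12q + 5 ⇒ q = 12/13.

1/13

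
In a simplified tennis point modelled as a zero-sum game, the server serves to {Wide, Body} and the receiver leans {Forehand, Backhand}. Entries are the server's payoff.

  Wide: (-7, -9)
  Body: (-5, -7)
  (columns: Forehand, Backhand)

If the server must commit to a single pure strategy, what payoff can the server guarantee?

Row minima: Wide → -9, Body → -7.
The best of these is -7.

-7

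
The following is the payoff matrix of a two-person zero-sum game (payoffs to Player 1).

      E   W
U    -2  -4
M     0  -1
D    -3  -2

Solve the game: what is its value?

-1

Row minima: U → -4, M → -1, D → -3; maximin = -1.
Column maxima: E → 0, W → -1; minimax = -1.
Since maximin = minimax = -1, there is a saddle point and the value is -1.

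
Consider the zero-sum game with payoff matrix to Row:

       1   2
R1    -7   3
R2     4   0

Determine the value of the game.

Row minima: R1 → -7, R2 → 0; maximin = 0.
Column maxima: 1 → 4, 2 → 3; minimax = 3.
0 ≠ 3, so there is no saddle point; optimal play is mixed.
Let Row play R1 with probability p. Expected payoff against 1: (-7)p + 4(1−p) = −11p + 4; against 2: 3p + 0(1−p) = 3p.
Setting these equal: −11p + 4 = 3p ⇒ −14p = -4 ⇒ p = 2/7, and the value is (-11)·(2/7) + 4 = 6/7.
For Column: with q = P(1), equating R1's and R2's payoffs gives −10q + 3 = 4q ⇒ q = 3/14.

6/7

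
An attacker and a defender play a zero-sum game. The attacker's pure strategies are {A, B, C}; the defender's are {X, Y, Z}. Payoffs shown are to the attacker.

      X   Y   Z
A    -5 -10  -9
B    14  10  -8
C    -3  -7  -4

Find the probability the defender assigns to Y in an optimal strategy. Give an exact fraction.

Row minima: A → -10, B → -8, C → -7; maximin = -7.
Column maxima: X → 14, Y → 10, Z → -4; minimax = -4.
-7 ≠ -4, so there is no saddle point; optimal play is mixed.
A is strictly dominated by B, so the attacker never plays it.
X is strictly dominated by Y (it gives the attacker strictly more in every row), so the defender never plays it.
On the remaining 2×2 (B, C vs Y, Z):
Let the attacker play B with probability p. Expected payoff against Y: 10p + (-7)(1−p) = 17p − 7; against Z: (-8)p + (-4)(1−p) = −4p − 4.
Setting these equal: 17p − 7 = −4p − 4 ⇒ 21p = 3 ⇒ p = 1/7, and the value is (17)·(1/7) − 7 = -32/7.
For the defender: with q = P(Y), equating B's and C's payoffs gives 18q − 8 = −3q − 4 ⇒ q = 4/21.

4/21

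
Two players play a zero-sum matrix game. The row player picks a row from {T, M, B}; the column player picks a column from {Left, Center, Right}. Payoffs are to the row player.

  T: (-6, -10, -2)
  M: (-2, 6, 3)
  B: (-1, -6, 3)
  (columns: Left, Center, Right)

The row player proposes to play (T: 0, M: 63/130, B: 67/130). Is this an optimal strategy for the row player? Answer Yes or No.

No

Against Left this mix gives (63/130)·(-2) + (67/130)·(-1) = -193/130.
Against Center this mix gives (63/130)·6 + (67/130)·(-6) = -12/65.
Against Right this mix gives (63/130)·3 + (67/130)·3 = 3.
The column player will play Left, holding the row player to -193/130. Shifting weight toward the row that does better against Left would raise this floor (the equalizing mix achieves -18/13 against both Left and Center), so the proposed strategy is not optimal.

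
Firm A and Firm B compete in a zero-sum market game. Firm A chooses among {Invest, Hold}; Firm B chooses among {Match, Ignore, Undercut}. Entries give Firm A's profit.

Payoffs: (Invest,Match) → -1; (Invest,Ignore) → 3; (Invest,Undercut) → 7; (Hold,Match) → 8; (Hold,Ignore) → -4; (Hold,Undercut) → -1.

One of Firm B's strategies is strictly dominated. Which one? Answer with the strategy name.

Undercut

Ignore holds Firm A's payoff strictly below Undercut in every row: 3 < 7, -4 < -1.
So Undercut is strictly dominated for Firm B.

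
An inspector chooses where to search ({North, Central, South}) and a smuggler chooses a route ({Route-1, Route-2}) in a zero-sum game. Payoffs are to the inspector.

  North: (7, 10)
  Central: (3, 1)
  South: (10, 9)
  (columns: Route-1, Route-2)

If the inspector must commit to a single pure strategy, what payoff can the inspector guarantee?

9

Row minima: North → 7, Central → 1, South → 9.
The best of these is 9.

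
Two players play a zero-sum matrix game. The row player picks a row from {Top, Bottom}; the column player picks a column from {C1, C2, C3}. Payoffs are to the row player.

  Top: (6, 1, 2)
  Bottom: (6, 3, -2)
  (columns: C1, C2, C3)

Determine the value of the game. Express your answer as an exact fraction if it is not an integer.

Row minima: Top → 1, Bottom → -2; maximin = 1.
Column maxima: C1 → 6, C2 → 3, C3 → 2; minimax = 2.
1 ≠ 2, so there is no saddle point; optimal play is mixed.
C1 is strictly dominated by C2 (it gives the row player strictly more in every row), so the column player never plays it.
On the remaining 2×2 (Top, Bottom vs C2, C3):
Let the row player play Top with probability p. Expected payoff against C2: 1p + 3(1−p) = −2p + 3; against C3: 2p + (-2)(1−p) = 4p − 2.
Setting these equal: −2p + 3 = 4p − 2 ⇒ −6p = -5 ⇒ p = 5/6, and the value is (-2)·(5/6) + 3 = 4/3.
For the column player: with q = P(C2), equating Top's and Bottom's payoffs gives −q + 2 = 5q − 2 ⇒ q = 2/3.

4/3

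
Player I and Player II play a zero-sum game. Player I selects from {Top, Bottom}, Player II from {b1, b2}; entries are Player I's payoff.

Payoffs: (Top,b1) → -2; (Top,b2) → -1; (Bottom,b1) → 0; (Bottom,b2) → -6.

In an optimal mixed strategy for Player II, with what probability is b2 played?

2/7

Row minima: Top → -2, Bottom → -6; maximin = -2.
Column maxima: b1 → 0, b2 → -1; minimax = -1.
-2 ≠ -1, so there is no saddle point; optimal play is mixed.
Let Player I play Top with probability p. Expected payoff against b1: (-2)p + 0(1−p) = −2p; against b2: (-1)p + (-6)(1−p) = 5p − 6.
Setting these equal: −2p = 5p − 6 ⇒ −7p = -6 ⇒ p = 6/7, and the value is (-2)·(6/7) = -12/7.
For Player II: with q = P(b1), equating Top's and Bottom's payoffs gives −q − 1 = 6q − 6 ⇒ q = 5/7.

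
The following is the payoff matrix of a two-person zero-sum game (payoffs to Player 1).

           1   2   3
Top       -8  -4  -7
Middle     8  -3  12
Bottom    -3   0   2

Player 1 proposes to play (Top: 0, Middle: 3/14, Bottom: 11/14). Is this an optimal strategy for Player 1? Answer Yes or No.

Yes

Against 1 this mix gives (3/14)·8 + (11/14)·(-3) = -9/14.
Against 2 this mix gives (3/14)·(-3) + (11/14)·0 = -9/14.
Against 3 this mix gives (3/14)·12 + (11/14)·2 = 29/7.
All of Player 2's active replies (1, 2) yield -9/14, and no column does worse for Player 1. The mix makes Player 2 indifferent and guarantees -9/14, so it is optimal.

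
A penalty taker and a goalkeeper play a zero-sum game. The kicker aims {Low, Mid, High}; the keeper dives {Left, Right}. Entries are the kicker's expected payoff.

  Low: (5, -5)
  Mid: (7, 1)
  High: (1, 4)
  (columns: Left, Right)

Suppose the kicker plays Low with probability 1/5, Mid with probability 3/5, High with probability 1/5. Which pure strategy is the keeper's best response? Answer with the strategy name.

Right

If the keeper plays Left, the kicker's expected payoff is (1/5)·5 + (3/5)·7 + (1/5)·1 = 27/5.
If the keeper plays Right, the kicker's expected payoff is (1/5)·(-5) + (3/5)·1 + (1/5)·4 = 2/5.
The keeper minimizes the kicker's payoff; the smallest is 2/5, so the best response is Right.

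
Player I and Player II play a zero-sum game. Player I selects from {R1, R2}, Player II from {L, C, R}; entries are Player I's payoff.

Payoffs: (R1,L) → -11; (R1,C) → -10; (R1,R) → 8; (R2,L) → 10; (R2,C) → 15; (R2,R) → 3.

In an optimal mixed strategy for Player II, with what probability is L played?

Row minima: R1 → -11, R2 → 3; maximin = 3.
Column maxima: L → 10, C → 15, R → 8; minimax = 8.
3 ≠ 8, so there is no saddle point; optimal play is mixed.
C is strictly dominated by L (it gives Player I strictly more in every row), so Player II never plays it.
On the remaining 2×2 (R1, R2 vs L, R):
Let Player I play R1 with probability p. Expected payoff against L: (-11)p + 10(1−p) = −21p + 10; against R: 8p + 3(1−p) = 5p + 3.
Setting these equal: −21p + 10 = 5p + 3 ⇒ −26p = -7 ⇒ p = 7/26, and the value is (-21)·(7/26) + 10 = 113/26.
For Player II: with q = P(L), equating R1's and R2's payoffs gives −19q + 8 = 7q + 3 ⇒ q = 5/26.

5/26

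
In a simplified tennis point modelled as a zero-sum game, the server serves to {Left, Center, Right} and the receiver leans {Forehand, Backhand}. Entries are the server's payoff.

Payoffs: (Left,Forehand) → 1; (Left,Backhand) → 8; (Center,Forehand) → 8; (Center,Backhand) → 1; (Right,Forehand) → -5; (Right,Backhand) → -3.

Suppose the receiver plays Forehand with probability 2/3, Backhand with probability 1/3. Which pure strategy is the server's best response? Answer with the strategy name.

Center

Expected payoff of Left: (2/3)·1 + (1/3)·8 = 10/3.
Expected payoff of Center: (2/3)·8 + (1/3)·1 = 17/3.
Expected payoff of Right: (2/3)·(-5) + (1/3)·(-3) = -13/3.
The largest is 17/3, so the server's best response is Center.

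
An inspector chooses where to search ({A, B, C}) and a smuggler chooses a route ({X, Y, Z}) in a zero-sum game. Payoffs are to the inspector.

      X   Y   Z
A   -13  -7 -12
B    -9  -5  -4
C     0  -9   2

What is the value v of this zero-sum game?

-81/13

Row minima: A → -13, B → -9, C → -9; maximin = -9.
Column maxima: X → 0, Y → -5, Z → 2; minimax = -5.
-9 ≠ -5, so there is no saddle point; optimal play is mixed.
A is strictly dominated by B, so the inspector never plays it.
Z is strictly dominated by X (it gives the inspector strictly more in every row), so the smuggler never plays it.
On the remaining 2×2 (B, C vs X, Y):
Let the inspector play B with probability p. Expected payoff against X: (-9)p + 0(1−p) = −9p; against Y: (-5)p + (-9)(1−p) = 4p − 9.
Setting these equal: −9p = 4p − 9 ⇒ −13p = -9 ⇒ p = 9/13, and the value is (-9)·(9/13) = -81/13.
For the smuggler: with q = P(X), equating B's and C's payoffs gives −4q − 5 = 9q − 9 ⇒ q = 4/13.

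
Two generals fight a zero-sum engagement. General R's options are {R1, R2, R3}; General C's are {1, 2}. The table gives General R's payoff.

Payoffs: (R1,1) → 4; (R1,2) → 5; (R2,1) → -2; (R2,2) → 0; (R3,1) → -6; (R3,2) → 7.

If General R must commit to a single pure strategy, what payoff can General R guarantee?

4

Row minima: R1 → 4, R2 → -2, R3 → -6.
The best of these is 4.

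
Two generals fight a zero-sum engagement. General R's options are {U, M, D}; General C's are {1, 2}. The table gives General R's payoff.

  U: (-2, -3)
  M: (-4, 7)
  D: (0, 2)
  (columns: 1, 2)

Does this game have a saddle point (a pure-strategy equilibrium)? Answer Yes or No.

Yes

Row minima: U → -3, M → -4, D → 0; maximin = 0.
Column maxima: 1 → 0, 2 → 7; minimax = 0.
maximin = minimax = 0, so a saddle point exists.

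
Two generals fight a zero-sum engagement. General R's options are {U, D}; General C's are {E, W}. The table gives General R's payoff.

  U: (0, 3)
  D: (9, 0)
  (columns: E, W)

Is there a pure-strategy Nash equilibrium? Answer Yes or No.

No

Row minima: U → 0, D → 0; maximin = 0.
Column maxima: E → 9, W → 3; minimax = 3.
0 ≠ 3, so no pure-strategy equilibrium exists.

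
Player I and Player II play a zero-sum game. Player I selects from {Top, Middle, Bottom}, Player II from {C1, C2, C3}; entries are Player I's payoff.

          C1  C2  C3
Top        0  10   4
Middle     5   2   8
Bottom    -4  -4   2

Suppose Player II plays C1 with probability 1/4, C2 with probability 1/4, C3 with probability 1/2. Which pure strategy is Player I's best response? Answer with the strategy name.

Expected payoff of Top: (1/4)·0 + (1/4)·10 + (1/2)·4 = 9/2.
Expected payoff of Middle: (1/4)·5 + (1/4)·2 + (1/2)·8 = 23/4.
Expected payoff of Bottom: (1/4)·(-4) + (1/4)·(-4) + (1/2)·2 = -1.
The largest is 23/4, so Player I's best response is Middle.

Middle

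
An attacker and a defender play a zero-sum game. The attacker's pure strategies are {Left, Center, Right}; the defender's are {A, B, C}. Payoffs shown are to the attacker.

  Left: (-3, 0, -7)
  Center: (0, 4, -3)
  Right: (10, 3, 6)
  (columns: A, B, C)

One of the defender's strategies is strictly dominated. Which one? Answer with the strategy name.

C holds the attacker's payoff strictly below A in every row: -7 < -3, -3 < 0, 6 < 10.
So A is strictly dominated for the defender.

A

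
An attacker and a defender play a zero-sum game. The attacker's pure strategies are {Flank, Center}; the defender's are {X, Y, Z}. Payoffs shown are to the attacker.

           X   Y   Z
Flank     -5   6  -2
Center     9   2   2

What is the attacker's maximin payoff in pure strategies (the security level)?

Row minima: Flank → -5, Center → 2.
The best of these is 2.

2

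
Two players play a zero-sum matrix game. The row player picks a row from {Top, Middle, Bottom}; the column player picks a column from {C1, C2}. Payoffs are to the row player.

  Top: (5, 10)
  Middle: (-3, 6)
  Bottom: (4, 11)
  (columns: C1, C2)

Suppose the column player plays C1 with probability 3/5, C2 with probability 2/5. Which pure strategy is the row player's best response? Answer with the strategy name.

Expected payoff of Top: (3/5)·5 + (2/5)·10 = 7.
Expected payoff of Middle: (3/5)·(-3) + (2/5)·6 = 3/5.
Expected payoff of Bottom: (3/5)·4 + (2/5)·11 = 34/5.
The largest is 7, so the row player's best response is Top.

Top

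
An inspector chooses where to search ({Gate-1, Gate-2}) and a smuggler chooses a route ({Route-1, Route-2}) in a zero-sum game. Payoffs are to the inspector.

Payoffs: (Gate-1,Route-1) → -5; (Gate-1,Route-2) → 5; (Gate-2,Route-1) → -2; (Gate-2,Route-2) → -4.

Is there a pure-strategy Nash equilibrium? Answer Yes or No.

No

Row minima: Gate-1 → -5, Gate-2 → -4; maximin = -4.
Column maxima: Route-1 → -2, Route-2 → 5; minimax = -2.
-4 ≠ -2, so no pure-strategy equilibrium exists.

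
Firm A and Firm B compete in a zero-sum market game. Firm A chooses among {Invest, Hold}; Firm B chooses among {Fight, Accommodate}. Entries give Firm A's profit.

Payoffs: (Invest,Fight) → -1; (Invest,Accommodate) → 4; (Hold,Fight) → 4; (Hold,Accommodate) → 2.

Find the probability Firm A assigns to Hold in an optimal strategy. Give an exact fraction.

Row minima: Invest → -1, Hold → 2; maximin = 2.
Column maxima: Fight → 4, Accommodate → 4; minimax = 4.
2 ≠ 4, so there is no saddle point; optimal play is mixed.
Let Firm A play Invest with probability p. Expected payoff against Fight: (-1)p + 4(1−p) = −5p + 4; against Accommodate: 4p + 2(1−p) = 2p + 2.
Setting these equal: −5p + 4 = 2p + 2 ⇒ −7p = -2 ⇒ p = 2/7, and the value is (-5)·(2/7) + 4 = 18/7.
For Firm B: with q = P(Fight), equating Invest's and Hold's payoffs gives −5q + 4 = 2q + 2 ⇒ q = 2/7.

5/7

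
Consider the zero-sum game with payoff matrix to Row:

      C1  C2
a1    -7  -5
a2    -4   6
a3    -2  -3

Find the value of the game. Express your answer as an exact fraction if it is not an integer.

Row minima: a1 → -7, a2 → -4, a3 → -3; maximin = -3.
Column maxima: C1 → -2, C2 → 6; minimax = -2.
-3 ≠ -2, so there is no saddle point; optimal play is mixed.
a1 is strictly dominated by a2, so Row never plays it.
On the remaining 2×2 (a2, a3 vs C1, C2):
Let Row play a2 with probability p. Expected payoff against C1: (-4)p + (-2)(1−p) = −2p − 2; against C2: 6p + (-3)(1−p) = 9p − 3.
Setting these equal: −2p − 2 = 9p − 3 ⇒ −11p = -1 ⇒ p = 1/11, and the value is (-2)·(1/11) − 2 = -24/11.
For Column: with q = P(C1), equating a2's and a3's payoffs gives −10q + 6 = q − 3 ⇒ q = 9/11.

-24/11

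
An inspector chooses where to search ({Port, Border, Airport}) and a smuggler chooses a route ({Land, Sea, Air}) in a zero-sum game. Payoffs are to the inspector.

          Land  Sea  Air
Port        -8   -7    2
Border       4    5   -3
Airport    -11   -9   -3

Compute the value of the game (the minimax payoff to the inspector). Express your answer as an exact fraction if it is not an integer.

Row minima: Port → -8, Border → -3, Airport → -11; maximin = -3.
Column maxima: Land → 4, Sea → 5, Air → 2; minimax = 2.
-3 ≠ 2, so there is no saddle point; optimal play is mixed.
Airport is strictly dominated by Port, so the inspector never plays it.
Sea is strictly dominated by Land (it gives the inspector strictly more in every row), so the smuggler never plays it.
On the remaining 2×2 (Port, Border vs Land, Air):
Let the inspector play Port with probability p. Expected payoff against Land: (-8)p + 4(1−p) = −12p + 4; against Air: 2p + (-3)(1−p) = 5p − 3.
Setting these equal: −12p + 4 = 5p − 3 ⇒ −17p = -7 ⇒ p = 7/17, and the value is (-12)·(7/17) + 4 = -16/17.
For the smuggler: with q = P(Land), equating Port's and Border's payoffs gives −10q + 2 = 7q − 3 ⇒ q = 5/17.

-16/17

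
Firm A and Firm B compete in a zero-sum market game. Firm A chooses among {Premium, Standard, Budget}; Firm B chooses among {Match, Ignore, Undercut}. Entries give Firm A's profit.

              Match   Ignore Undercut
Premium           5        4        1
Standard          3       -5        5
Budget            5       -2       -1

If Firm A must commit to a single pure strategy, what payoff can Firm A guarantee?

1

Row minima: Premium → 1, Standard → -5, Budget → -2.
The best of these is 1.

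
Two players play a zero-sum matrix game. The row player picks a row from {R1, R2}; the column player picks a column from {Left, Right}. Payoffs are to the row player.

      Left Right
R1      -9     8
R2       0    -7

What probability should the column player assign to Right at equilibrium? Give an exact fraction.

3/8

Row minima: R1 → -9, R2 → -7; maximin = -7.
Column maxima: Left → 0, Right → 8; minimax = 0.
-7 ≠ 0, so there is no saddle point; optimal play is mixed.
Let the row player play R1 with probability p. Expected payoff against Left: (-9)p + 0(1−p) = −9p; against Right: 8p + (-7)(1−p) = 15p − 7.
Setting these equal: −9p = 15p − 7 ⇒ −24p = -7 ⇒ p = 7/24, and the value is (-9)·(7/24) = -21/8.
For the column player: with q = P(Left), equating R1's and R2's payoffs gives −17q + 8 = 7q − 7 ⇒ q = 5/8.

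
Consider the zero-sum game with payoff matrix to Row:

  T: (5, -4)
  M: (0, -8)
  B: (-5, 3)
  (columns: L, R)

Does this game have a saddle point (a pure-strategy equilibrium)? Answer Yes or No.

Row minima: T → -4, M → -8, B → -5; maximin = -4.
Column maxima: L → 5, R → 3; minimax = 3.
-4 ≠ 3, so no pure-strategy equilibrium exists.

No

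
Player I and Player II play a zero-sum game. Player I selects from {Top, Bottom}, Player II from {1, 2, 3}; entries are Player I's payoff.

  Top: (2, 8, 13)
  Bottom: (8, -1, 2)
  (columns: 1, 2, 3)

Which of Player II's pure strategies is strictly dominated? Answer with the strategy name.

3

2 holds Player I's payoff strictly below 3 in every row: 8 < 13, -1 < 2.
So 3 is strictly dominated for Player II.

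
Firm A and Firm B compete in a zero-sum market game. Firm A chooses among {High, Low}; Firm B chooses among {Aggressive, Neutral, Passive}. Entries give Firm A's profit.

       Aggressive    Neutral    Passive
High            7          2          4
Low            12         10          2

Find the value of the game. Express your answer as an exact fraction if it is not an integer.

Row minima: High → 2, Low → 2; maximin = 2.
Column maxima: Aggressive → 12, Neutral → 10, Passive → 4; minimax = 4.
2 ≠ 4, so there is no saddle point; optimal play is mixed.
Aggressive is strictly dominated by Neutral (it gives Firm A strictly more in every row), so Firm B never plays it.
On the remaining 2×2 (High, Low vs Neutral, Passive):
Let Firm A play High with probability p. Expected payoff against Neutral: 2p + 10(1−p) = −8p + 10; against Passive: 4p + 2(1−p) = 2p + 2.
Setting these equal: −8p + 10 = 2p + 2 ⇒ −10p = -8 ⇒ p = 4/5, and the value is (-8)·(4/5) + 10 = 18/5.
For Firm B: with q = P(Neutral), equating High's and Low's payoffs gives −2q + 4 = 8q + 2 ⇒ q = 1/5.

18/5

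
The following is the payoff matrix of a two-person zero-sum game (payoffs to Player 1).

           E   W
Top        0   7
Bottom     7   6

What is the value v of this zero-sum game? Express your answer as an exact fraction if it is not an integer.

Row minima: Top → 0, Bottom → 6; maximin = 6.
Column maxima: E → 7, W → 7; minimax = 7.
6 ≠ 7, so there is no saddle point; optimal play is mixed.
Let Player 1 play Top with probability p. Expected payoff against E: 0p + 7(1−p) = −7p + 7; against W: 7p + 6(1−p) = p + 6.
Setting these equal: −7p + 7 = p + 6 ⇒ −8p = -1 ⇒ p = 1/8, and the value is (-7)·(1/8) + 7 = 49/8.
For Player 2: with q = P(E), equating Top's and Bottom's payoffs gives −7q + 7 = q + 6 ⇒ q = 1/8.

49/8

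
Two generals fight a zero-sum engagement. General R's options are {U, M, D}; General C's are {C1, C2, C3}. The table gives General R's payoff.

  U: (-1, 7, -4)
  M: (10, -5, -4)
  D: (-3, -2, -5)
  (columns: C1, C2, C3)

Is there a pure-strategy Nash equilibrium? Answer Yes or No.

Row minima: U → -4, M → -5, D → -5; maximin = -4.
Column maxima: C1 → 10, C2 → 7, C3 → -4; minimax = -4.
maximin = minimax = -4, so a saddle point exists.

Yes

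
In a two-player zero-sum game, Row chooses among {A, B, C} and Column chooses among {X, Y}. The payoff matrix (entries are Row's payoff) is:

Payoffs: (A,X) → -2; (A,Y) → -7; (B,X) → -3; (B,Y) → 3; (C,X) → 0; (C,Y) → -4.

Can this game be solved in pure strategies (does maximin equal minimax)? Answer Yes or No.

Row minima: A → -7, B → -3, C → -4; maximin = -3.
Column maxima: X → 0, Y → 3; minimax = 0.
-3 ≠ 0, so no pure-strategy equilibrium exists.

No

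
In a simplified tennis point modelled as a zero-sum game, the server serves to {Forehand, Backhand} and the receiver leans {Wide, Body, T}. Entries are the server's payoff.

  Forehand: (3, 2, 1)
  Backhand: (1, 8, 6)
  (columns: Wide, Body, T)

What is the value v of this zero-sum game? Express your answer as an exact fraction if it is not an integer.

17/7

Row minima: Forehand → 1, Backhand → 1; maximin = 1.
Column maxima: Wide → 3, Body → 8, T → 6; minimax = 3.
1 ≠ 3, so there is no saddle point; optimal play is mixed.
Body is strictly dominated by T (it gives the server strictly more in every row), so the receiver never plays it.
On the remaining 2×2 (Forehand, Backhand vs Wide, T):
Let the server play Forehand with probability p. Expected payoff against Wide: 3p + 1(1−p) = 2p + 1; against T: 1p + 6(1−p) = −5p + 6.
Setting these equal: 2p + 1 = −5p + 6 ⇒ 7p = 5 ⇒ p = 5/7, and the value is (2)·(5/7) + 1 = 17/7.
For the receiver: with q = P(Wide), equating Forehand's and Backhand's payoffs gives 2q + 1 = −5q + 6 ⇒ q = 5/7.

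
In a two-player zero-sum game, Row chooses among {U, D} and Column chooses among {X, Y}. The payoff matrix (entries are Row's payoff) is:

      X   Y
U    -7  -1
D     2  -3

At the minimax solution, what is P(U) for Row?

Row minima: U → -7, D → -3; maximin = -3.
Column maxima: X → 2, Y → -1; minimax = -1.
-3 ≠ -1, so there is no saddle point; optimal play is mixed.
Let Row play U with probability p. Expected payoff against X: (-7)p + 2(1−p) = −9p + 2; against Y: (-1)p + (-3)(1−p) = 2p − 3.
Setting these equal: −9p + 2 = 2p − 3 ⇒ −11p = -5 ⇒ p = 5/11, and the value is (-9)·(5/11) + 2 = -23/11.
For Column: with q = P(X), equating U's and D's payoffs gives −6q − 1 = 5q − 3 ⇒ q = 2/11.

5/11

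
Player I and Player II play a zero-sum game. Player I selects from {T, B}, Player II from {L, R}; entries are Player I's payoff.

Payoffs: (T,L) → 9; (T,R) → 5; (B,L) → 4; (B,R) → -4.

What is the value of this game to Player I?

Row minima: T → 5, B → -4; maximin = 5.
Column maxima: L → 9, R → 5; minimax = 5.
Since maximin = minimax = 5, there is a saddle point and the value is 5.

5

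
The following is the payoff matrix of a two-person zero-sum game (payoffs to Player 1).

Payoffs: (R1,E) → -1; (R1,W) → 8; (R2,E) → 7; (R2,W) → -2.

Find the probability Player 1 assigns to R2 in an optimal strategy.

1/2

Row minima: R1 → -1, R2 → -2; maximin = -1.
Column maxima: E → 7, W → 8; minimax = 7.
-1 ≠ 7, so there is no saddle point; optimal play is mixed.
Let Player 1 play R1 with probability p. Expected payoff against E: (-1)p + 7(1−p) = −8p + 7; against W: 8p + (-2)(1−p) = 10p − 2.
Setting these equal: −8p + 7 = 10p − 2 ⇒ −18p = -9 ⇒ p = 1/2, and the value is (-8)·(1/2) + 7 = 3.
For Player 2: with q = P(E), equating R1's and R2's payoffs gives −9q + 8 = 9q − 2 ⇒ q = 5/9.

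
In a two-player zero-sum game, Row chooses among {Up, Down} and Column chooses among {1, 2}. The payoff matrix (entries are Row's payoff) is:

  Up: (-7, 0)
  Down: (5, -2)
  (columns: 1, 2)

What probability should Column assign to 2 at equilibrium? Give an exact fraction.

Row minima: Up → -7, Down → -2; maximin = -2.
Column maxima: 1 → 5, 2 → 0; minimax = 0.
-2 ≠ 0, so there is no saddle point; optimal play is mixed.
Let Row play Up with probability p. Expected payoff against 1: (-7)p + 5(1−p) = −12p + 5; against 2: 0p + (-2)(1−p) = 2p − 2.
Setting these equal: −12p + 5 = 2p − 2 ⇒ −14p = -7 ⇒ p = 1/2, and the value is (-12)·(1/2) + 5 = -1.
For Column: with q = P(1), equating Up's and Down's payoffs gives −7q = 7q − 2 ⇒ q = 1/7.

6/7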